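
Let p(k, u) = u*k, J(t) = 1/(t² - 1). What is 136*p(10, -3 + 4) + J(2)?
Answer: 4081/3 ≈ 1360.3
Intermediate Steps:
J(t) = 1/(-1 + t²)
p(k, u) = k*u
136*p(10, -3 + 4) + J(2) = 136*(10*(-3 + 4)) + 1/(-1 + 2²) = 136*(10*1) + 1/(-1 + 4) = 136*10 + 1/3 = 1360 + ⅓ = 4081/3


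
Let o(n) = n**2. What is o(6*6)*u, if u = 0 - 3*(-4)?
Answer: 15552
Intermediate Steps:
u = 12 (u = 0 + 12 = 12)
o(6*6)*u = (6*6)**2*12 = 36**2*12 = 1296*12 = 15552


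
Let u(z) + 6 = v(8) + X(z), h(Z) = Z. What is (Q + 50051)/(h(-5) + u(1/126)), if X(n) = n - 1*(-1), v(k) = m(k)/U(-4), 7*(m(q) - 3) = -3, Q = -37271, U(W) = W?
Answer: -80514/67 ≈ -1201.7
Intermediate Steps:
m(q) = 18/7 (m(q) = 3 + (⅐)*(-3) = 3 - 3/7 = 18/7)
v(k) = -9/14 (v(k) = (18/7)/(-4) = (18/7)*(-¼) = -9/14)
X(n) = 1 + n (X(n) = n + 1 = 1 + n)
u(z) = -79/14 + z (u(z) = -6 + (-9/14 + (1 + z)) = -6 + (5/14 + z) = -79/14 + z)
(Q + 50051)/(h(-5) + u(1/126)) = (-37271 + 50051)/(-5 + (-79/14 + 1/126)) = 12780/(-5 + (-79/14 + 1/126)) = 12780/(-5 - 355/63) = 12780/(-670/63) = 12780*(-63/670) = -80514/67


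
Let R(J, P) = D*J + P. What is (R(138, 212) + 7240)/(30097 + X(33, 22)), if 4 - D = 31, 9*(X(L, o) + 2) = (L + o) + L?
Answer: 33534/270943 ≈ 0.12377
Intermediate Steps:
X(L, o) = -2 + o/9 + 2*L/9 (X(L, o) = -2 + ((L + o) + L)/9 = -2 + (o + 2*L)/9 = -2 + (o/9 + 2*L/9) = -2 + o/9 + 2*L/9)
D = -27 (D = 4 - 1*31 = 4 - 31 = -27)
R(J, P) = P - 27*J (R(J, P) = -27*J + P = P - 27*J)
(R(138, 212) + 7240)/(30097 + X(33, 22)) = ((212 - 27*138) + 7240)/(30097 + (-2 + (⅑)*22 + (2/9)*33)) = ((212 - 3726) + 7240)/(30097 + (-2 + 22/9 + 22/3)) = (-3514 + 7240)/(30097 + 70/9) = 3726/(270943/9) = 3726*(9/270943) = 33534/270943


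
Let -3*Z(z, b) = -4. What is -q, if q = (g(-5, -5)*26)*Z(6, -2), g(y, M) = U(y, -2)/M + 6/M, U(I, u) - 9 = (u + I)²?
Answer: 6656/15 ≈ 443.73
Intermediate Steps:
Z(z, b) = 4/3 (Z(z, b) = -⅓*(-4) = 4/3)
U(I, u) = 9 + (I + u)² (U(I, u) = 9 + (u + I)² = 9 + (I + u)²)
g(y, M) = 6/M + (9 + (-2 + y)²)/M (g(y, M) = (9 + (y - 2)²)/M + 6/M = (9 + (-2 + y)²)/M + 6/M = 6/M + (9 + (-2 + y)²)/M)
q = -6656/15 (q = (((15 + (-2 - 5)²)/(-5))*26)*(4/3) = (-(15 + (-7)²)/5*26)*(4/3) = (-(15 + 49)/5*26)*(4/3) = (-⅕*64*26)*(4/3) = -64/5*26*(4/3) = -1664/5*4/3 = -6656/15 ≈ -443.73)
-q = -1*(-6656/15) = 6656/15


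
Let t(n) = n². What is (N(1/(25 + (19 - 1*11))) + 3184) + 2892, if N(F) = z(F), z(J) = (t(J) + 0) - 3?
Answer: 6613498/1089 ≈ 6073.0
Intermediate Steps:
z(J) = -3 + J² (z(J) = (J² + 0) - 3 = J² - 3 = -3 + J²)
N(F) = -3 + F²
(N(1/(25 + (19 - 1*11))) + 3184) + 2892 = ((-3 + (1/(25 + (19 - 1*11)))²) + 3184) + 2892 = ((-3 + (1/(25 + (19 - 11)))²) + 3184) + 2892 = ((-3 + (1/(25 + 8))²) + 3184) + 2892 = ((-3 + (1/33)²) + 3184) + 2892 = ((-3 + 1/1089) + 3184) + 2892 = (-3266/1089 + 3184) + 2892 = 3464110/1089 + 2892 = 6613498/1089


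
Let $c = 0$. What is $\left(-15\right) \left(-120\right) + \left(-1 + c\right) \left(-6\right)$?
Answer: $1806$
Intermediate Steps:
$\left(-15\right) \left(-120\right) + \left(-1 + c\right) \left(-6\right) = \left(-15\right) \left(-120\right) + \left(-1 + 0\right) \left(-6\right) = 1800 - -6 = 1800 + 6 = 1806$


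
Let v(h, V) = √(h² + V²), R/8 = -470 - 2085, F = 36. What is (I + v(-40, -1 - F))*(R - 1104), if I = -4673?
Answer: 100675112 - 21544*√2969 ≈ 9.9501e+7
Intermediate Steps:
R = -20440 (R = 8*(-470 - 2085) = 8*(-2555) = -20440)
v(h, V) = √(V² + h²)
(I + v(-40, -1 - F))*(R - 1104) = (-4673 + √((-1 - 1*36)² + (-40)²))*(-20440 - 1104) = (-4673 + √((-1 - 36)² + 1600))*(-21544) = (-4673 + √((-37)² + 1600))*(-21544) = (-4673 + √(1369 + 1600))*(-21544) = (-4673 + √2969)*(-21544) = 100675112 - 21544*√2969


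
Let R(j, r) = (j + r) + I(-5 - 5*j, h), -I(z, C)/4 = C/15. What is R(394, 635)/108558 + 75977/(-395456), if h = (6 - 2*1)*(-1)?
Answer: -1589303741/8702009280 ≈ -0.18264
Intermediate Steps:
h = -4 (h = (6 - 2)*(-1) = 4*(-1) = -4)
I(z, C) = -4*C/15
R(j, r) = 16/15 + j + r (R(j, r) = (j + r) - 4/15*(-4) = (j + r) + 16/15 = 16/15 + j + r)
R(394, 635)/108558 + 75977/(-395456) = (16/15 + 394 + 635)/108558 + 75977/(-395456) = (15451/15)*(1/108558) + 75977*(-1/395456) = 15451/1628370 - 75977/395456 = -1589303741/8702009280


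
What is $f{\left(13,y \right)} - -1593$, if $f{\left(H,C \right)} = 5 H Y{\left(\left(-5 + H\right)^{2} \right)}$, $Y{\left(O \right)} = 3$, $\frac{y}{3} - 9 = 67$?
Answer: $1788$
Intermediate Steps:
$y = 228$ ($y = 27 + 3 \cdot 67 = 27 + 201 = 228$)
$f{\left(H,C \right)} = 15 H$ ($f{\left(H,C \right)} = 5 H 3 = 15 H$)
$f{\left(13,y \right)} - -1593 = 15 \cdot 13 - -1593 = 195 + 1593 = 1788$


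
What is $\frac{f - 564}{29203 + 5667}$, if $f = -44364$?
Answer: $- \frac{22464}{17435} \approx -1.2884$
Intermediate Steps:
$\frac{f - 564}{29203 + 5667} = \frac{-44364 - 564}{29203 + 5667} = - \frac{44928}{34870} = \left(-44928\right) \frac{1}{34870} = - \frac{22464}{17435}$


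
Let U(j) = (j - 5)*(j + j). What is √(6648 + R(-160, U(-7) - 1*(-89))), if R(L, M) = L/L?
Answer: √6649 ≈ 81.541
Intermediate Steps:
U(j) = 2*j*(-5 + j) (U(j) = (-5 + j)*(2*j) = 2*j*(-5 + j))
R(L, M) = 1
√(6648 + R(-160, U(-7) - 1*(-89))) = √(6648 + 1) = √6649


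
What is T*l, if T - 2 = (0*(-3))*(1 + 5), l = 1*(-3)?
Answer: -6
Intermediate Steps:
l = -3
T = 2 (T = 2 + (0*(-3))*(1 + 5) = 2 + 0*6 = 2 + 0 = 2)
T*l = 2*(-3) = -6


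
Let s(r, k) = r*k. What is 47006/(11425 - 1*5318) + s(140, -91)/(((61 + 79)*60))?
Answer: 2264623/366420 ≈ 6.1804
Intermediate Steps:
s(r, k) = k*r
47006/(11425 - 1*5318) + s(140, -91)/(((61 + 79)*60)) = 47006/(11425 - 1*5318) + (-91*140)/(((61 + 79)*60)) = 47006/(11425 - 5318) - 12740/(140*60) = 47006/6107 - 12740/8400 = 47006*(1/6107) - 12740*1/8400 = 47006/6107 - 91/60 = 2264623/366420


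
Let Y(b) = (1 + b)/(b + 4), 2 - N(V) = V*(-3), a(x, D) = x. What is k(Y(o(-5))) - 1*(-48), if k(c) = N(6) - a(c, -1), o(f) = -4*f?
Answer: 537/8 ≈ 67.125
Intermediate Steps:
N(V) = 2 + 3*V (N(V) = 2 - V*(-3) = 2 - (-3)*V = 2 + 3*V)
Y(b) = (1 + b)/(4 + b)
k(c) = 20 - c (k(c) = (2 + 3*6) - c = (2 + 18) - c = 20 - c)
k(Y(o(-5))) - 1*(-48) = (20 - (1 - 4*(-5))/(4 - 4*(-5))) - 1*(-48) = (20 - (1 + 20)/(4 + 20)) + 48 = (20 - 21/24) + 48 = (20 - 1*7/8) + 48 = (20 - 7/8) + 48 = 153/8 + 48 = 537/8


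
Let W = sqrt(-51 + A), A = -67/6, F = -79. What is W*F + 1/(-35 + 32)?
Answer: -1/3 - 79*I*sqrt(2238)/6 ≈ -0.33333 - 622.88*I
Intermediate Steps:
A = -67/6 (A = -67*1/6 = -67/6 ≈ -11.167)
W = I*sqrt(2238)/6 (W = sqrt(-51 - 67/6) = sqrt(-373/6) = I*sqrt(2238)/6 ≈ 7.8846*I)
W*F + 1/(-35 + 32) = (I*sqrt(2238)/6)*(-79) + 1/(-35 + 32) = -79*I*sqrt(2238)/6 + 1/(-3) = -79*I*sqrt(2238)/6 - 1/3 = -1/3 - 79*I*sqrt(2238)/6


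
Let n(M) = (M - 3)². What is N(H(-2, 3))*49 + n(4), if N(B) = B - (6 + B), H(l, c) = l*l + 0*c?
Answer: -293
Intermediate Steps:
n(M) = (-3 + M)²
H(l, c) = l² (H(l, c) = l² + 0 = l²)
N(B) = -6 (N(B) = B + (-6 - B) = -6)
N(H(-2, 3))*49 + n(4) = -6*49 + (-3 + 4)² = -294 + 1² = -294 + 1 = -293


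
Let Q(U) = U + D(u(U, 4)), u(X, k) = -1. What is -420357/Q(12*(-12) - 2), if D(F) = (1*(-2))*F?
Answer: 140119/48 ≈ 2919.1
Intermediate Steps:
D(F) = -2*F
Q(U) = 2 + U (Q(U) = U - 2*(-1) = U + 2 = 2 + U)
-420357/Q(12*(-12) - 2) = -420357/(2 + (12*(-12) - 2)) = -420357/(2 + (-144 - 2)) = -420357/(2 - 146) = -420357/(-144) = -420357*(-1/144) = 140119/48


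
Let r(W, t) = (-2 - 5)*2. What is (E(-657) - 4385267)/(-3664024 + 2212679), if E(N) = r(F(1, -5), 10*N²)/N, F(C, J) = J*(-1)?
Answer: 576224081/190706733 ≈ 3.0215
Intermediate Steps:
F(C, J) = -J
r(W, t) = -14 (r(W, t) = -7*2 = -14)
E(N) = -14/N
(E(-657) - 4385267)/(-3664024 + 2212679) = (-14/(-657) - 4385267)/(-3664024 + 2212679) = (-14*(-1/657) - 4385267)/(-1451345) = (14/657 - 4385267)*(-1/1451345) = -2881120405/657*(-1/1451345) = 576224081/190706733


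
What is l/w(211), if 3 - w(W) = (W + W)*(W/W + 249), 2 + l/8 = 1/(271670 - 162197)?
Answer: 1751560/11549073081 ≈ 0.00015166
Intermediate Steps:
l = -1751560/109473 (l = -16 + 8/(271670 - 162197) = -16 + 8/109473 = -1751560/109473 ≈ -16.000)
w(W) = 3 - 500*W (w(W) = 3 - (W + W)*(W/W + 249) = 3 - 2*W*(1 + 249) = 3 - 2*W*250 = 3 - 500*W)
l/w(211) = -1751560/(109473*(3 - 500*211)) = -1751560/(109473*(3 - 105500)) = -1751560/109473/(-105497) = -1751560/109473*(-1/105497) = 1751560/11549073081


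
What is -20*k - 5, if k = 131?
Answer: -2625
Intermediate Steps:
-20*k - 5 = -20*131 - 5 = -2620 - 5 = -2625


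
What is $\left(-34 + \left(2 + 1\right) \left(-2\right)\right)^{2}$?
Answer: $1600$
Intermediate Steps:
$\left(-34 + \left(2 + 1\right) \left(-2\right)\right)^{2} = \left(-34 + 3 \left(-2\right)\right)^{2} = \left(-34 - 6\right)^{2} = \left(-40\right)^{2} = 1600$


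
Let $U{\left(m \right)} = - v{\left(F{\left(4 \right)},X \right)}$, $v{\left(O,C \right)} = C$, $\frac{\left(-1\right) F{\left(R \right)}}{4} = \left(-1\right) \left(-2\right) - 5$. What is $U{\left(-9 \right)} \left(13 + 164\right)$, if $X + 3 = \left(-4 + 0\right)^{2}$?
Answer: $-2301$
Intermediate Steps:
$F{\left(R \right)} = 12$ ($F{\left(R \right)} = - 4 \left(\left(-1\right) \left(-2\right) - 5\right) = - 4 \left(2 - 5\right) = \left(-4\right) \left(-3\right) = 12$)
$X = 13$ ($X = -3 + \left(-4 + 0\right)^{2} = -3 + \left(-4\right)^{2} = -3 + 16 = 13$)
$U{\left(m \right)} = -13$ ($U{\left(m \right)} = \left(-1\right) 13 = -13$)
$U{\left(-9 \right)} \left(13 + 164\right) = - 13 \left(13 + 164\right) = \left(-13\right) 177 = -2301$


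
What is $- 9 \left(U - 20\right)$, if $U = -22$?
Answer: $378$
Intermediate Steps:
$- 9 \left(U - 20\right) = - 9 \left(-22 - 20\right) = \left(-9\right) \left(-42\right) = 378$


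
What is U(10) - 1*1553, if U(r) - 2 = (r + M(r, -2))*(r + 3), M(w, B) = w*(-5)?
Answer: -2071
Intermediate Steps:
M(w, B) = -5*w
U(r) = 2 - 4*r*(3 + r) (U(r) = 2 + (r - 5*r)*(r + 3) = 2 + (-4*r)*(3 + r) = 2 - 4*r*(3 + r))
U(10) - 1*1553 = (2 - 12*10 - 4*10²) - 1*1553 = (2 - 120 - 4*100) - 1553 = (2 - 120 - 400) - 1553 = -518 - 1553 = -2071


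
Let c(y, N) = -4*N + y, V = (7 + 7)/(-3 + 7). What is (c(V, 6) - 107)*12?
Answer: -1530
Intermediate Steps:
V = 7/2 (V = 14/4 = 14*(1/4) = 7/2 ≈ 3.5000)
c(y, N) = y - 4*N
(c(V, 6) - 107)*12 = ((7/2 - 4*6) - 107)*12 = ((7/2 - 24) - 107)*12 = (-41/2 - 107)*12 = -255/2*12 = -1530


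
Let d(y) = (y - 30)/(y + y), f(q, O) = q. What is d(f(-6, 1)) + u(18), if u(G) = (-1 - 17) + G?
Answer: 3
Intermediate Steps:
d(y) = (-30 + y)/(2*y) (d(y) = (-30 + y)/((2*y)) = (-30 + y)*(1/(2*y)) = (-30 + y)/(2*y))
u(G) = -18 + G
d(f(-6, 1)) + u(18) = (½)*(-30 - 6)/(-6) + (-18 + 18) = (½)*(-⅙)*(-36) + 0 = 3 + 0 = 3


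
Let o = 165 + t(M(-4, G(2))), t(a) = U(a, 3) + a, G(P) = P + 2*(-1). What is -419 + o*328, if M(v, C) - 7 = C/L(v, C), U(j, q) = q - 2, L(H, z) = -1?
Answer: 56325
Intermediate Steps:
U(j, q) = -2 + q
G(P) = -2 + P (G(P) = P - 2 = -2 + P)
M(v, C) = 7 - C (M(v, C) = 7 + C/(-1) = 7 + C*(-1) = 7 - C)
t(a) = 1 + a (t(a) = (-2 + 3) + a = 1 + a)
o = 173 (o = 165 + (1 + (7 - (-2 + 2))) = 165 + (1 + (7 - 1*0)) = 165 + (1 + (7 + 0)) = 165 + (1 + 7) = 165 + 8 = 173)
-419 + o*328 = -419 + 173*328 = -419 + 56744 = 56325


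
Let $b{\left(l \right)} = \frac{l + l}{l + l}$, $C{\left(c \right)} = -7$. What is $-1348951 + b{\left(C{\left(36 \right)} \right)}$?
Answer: $-1348950$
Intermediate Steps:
$b{\left(l \right)} = 1$ ($b{\left(l \right)} = \frac{2 l}{2 l} = 2 l \frac{1}{2 l} = 1$)
$-1348951 + b{\left(C{\left(36 \right)} \right)} = -1348951 + 1 = -1348950$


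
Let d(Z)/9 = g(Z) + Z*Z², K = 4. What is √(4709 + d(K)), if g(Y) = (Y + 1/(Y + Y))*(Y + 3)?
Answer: √88718/4 ≈ 74.464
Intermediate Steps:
g(Y) = (3 + Y)*(Y + 1/(2*Y)) (g(Y) = (Y + 1/(2*Y))*(3 + Y) = (3 + Y)*(Y + 1/(2*Y)))
d(Z) = 9/2 + 9*Z² + 9*Z³ + 27*Z + 27/(2*Z) (d(Z) = 9*((½ + Z² + 3*Z + 3/(2*Z)) + Z*Z²) = 9*((½ + Z² + 3*Z + 3/(2*Z)) + Z³) = 9*(½ + Z² + Z³ + 3*Z + 3/(2*Z)) = 9/2 + 9*Z² + 9*Z³ + 27*Z + 27/(2*Z))
√(4709 + d(K)) = √(4709 + (9/2 + 9*4² + 9*4³ + 27*4 + (27/2)/4)) = √(4709 + (9/2 + 9*16 + 9*64 + 108 + (27/2)*(¼))) = √(4709 + (9/2 + 144 + 576 + 108 + 27/8)) = √(4709 + 6687/8) = √(44359/8) = √88718/4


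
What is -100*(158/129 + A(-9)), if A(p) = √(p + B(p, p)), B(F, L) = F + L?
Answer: -15800/129 - 300*I*√3 ≈ -122.48 - 519.62*I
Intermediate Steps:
A(p) = √3*√p (A(p) = √(p + (p + p)) = √(p + 2*p) = √(3*p) = √3*√p)
-100*(158/129 + A(-9)) = -100*(158/129 + √3*√(-9)) = -100*(158*(1/129) + √3*(3*I)) = -100*(158/129 + 3*I*√3) = -15800/129 - 300*I*√3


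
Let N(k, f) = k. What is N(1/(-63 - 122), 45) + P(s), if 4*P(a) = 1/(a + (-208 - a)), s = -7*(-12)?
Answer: -1017/153920 ≈ -0.0066073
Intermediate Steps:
s = 84
P(a) = -1/832 (P(a) = 1/(4*(a + (-208 - a))) = (¼)/(-208) = (¼)*(-1/208) = -1/832)
N(1/(-63 - 122), 45) + P(s) = 1/(-63 - 122) - 1/832 = 1/(-185) - 1/832 = -1/185 - 1/832 = -1017/153920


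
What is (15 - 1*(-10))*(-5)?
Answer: -125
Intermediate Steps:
(15 - 1*(-10))*(-5) = (15 + 10)*(-5) = 25*(-5) = -125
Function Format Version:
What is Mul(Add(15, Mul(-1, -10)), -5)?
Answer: -125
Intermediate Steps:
Mul(Add(15, Mul(-1, -10)), -5) = Mul(Add(15, 10), -5) = Mul(25, -5) = -125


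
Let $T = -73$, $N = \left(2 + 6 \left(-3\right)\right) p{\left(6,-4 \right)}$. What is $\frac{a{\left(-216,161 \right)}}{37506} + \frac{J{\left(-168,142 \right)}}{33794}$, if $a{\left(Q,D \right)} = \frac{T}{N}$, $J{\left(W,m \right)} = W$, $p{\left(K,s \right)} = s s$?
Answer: $- \frac{805295543}{162237153792} \approx -0.0049637$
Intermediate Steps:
$p{\left(K,s \right)} = s^{2}$
$N = -256$ ($N = \left(2 + 6 \left(-3\right)\right) \left(-4\right)^{2} = \left(2 - 18\right) 16 = \left(-16\right) 16 = -256$)
$a{\left(Q,D \right)} = \frac{73}{256}$ ($a{\left(Q,D \right)} = - \frac{73}{-256} = \left(-73\right) \left(- \frac{1}{256}\right) = \frac{73}{256}$)
$\frac{a{\left(-216,161 \right)}}{37506} + \frac{J{\left(-168,142 \right)}}{33794} = \frac{73}{256 \cdot 37506} - \frac{168}{33794} = \frac{73}{256} \cdot \frac{1}{37506} - \frac{84}{16897} = \frac{73}{9601536} - \frac{84}{16897} = - \frac{805295543}{162237153792}$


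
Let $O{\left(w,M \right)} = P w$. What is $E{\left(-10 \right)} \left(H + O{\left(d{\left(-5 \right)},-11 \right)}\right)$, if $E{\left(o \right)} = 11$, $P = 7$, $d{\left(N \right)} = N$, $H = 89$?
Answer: $594$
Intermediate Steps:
$O{\left(w,M \right)} = 7 w$
$E{\left(-10 \right)} \left(H + O{\left(d{\left(-5 \right)},-11 \right)}\right) = 11 \left(89 + 7 \left(-5\right)\right) = 11 \left(89 - 35\right) = 11 \cdot 54 = 594$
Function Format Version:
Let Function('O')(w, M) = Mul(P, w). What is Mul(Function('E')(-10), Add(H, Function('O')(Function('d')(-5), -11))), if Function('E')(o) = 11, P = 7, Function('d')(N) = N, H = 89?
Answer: 594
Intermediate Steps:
Function('O')(w, M) = Mul(7, w)
Mul(Function('E')(-10), Add(H, Function('O')(Function('d')(-5), -11))) = Mul(11, Add(89, Mul(7, -5))) = Mul(11, Add(89, -35)) = Mul(11, 54) = 594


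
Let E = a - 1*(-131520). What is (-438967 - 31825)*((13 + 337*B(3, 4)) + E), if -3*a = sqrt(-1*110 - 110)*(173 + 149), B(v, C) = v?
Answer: -62400654848 + 303190048*I*sqrt(55)/3 ≈ -6.2401e+10 + 7.4951e+8*I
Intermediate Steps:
a = -644*I*sqrt(55)/3 (a = -sqrt(-1*110 - 110)*(173 + 149)/3 = -sqrt(-110 - 110)*322/3 = -sqrt(-220)*322/3 = -2*I*sqrt(55)*322/3 = -644*I*sqrt(55)/3 ≈ -1592.0*I)
E = 131520 - 644*I*sqrt(55)/3 (E = -644*I*sqrt(55)/3 - 1*(-131520) = -644*I*sqrt(55)/3 + 131520 = 131520 - 644*I*sqrt(55)/3 ≈ 1.3152e+5 - 1592.0*I)
(-438967 - 31825)*((13 + 337*B(3, 4)) + E) = (-438967 - 31825)*((13 + 337*3) + (131520 - 644*I*sqrt(55)/3)) = -470792*((13 + 1011) + (131520 - 644*I*sqrt(55)/3)) = -470792*(1024 + (131520 - 644*I*sqrt(55)/3)) = -470792*(132544 - 644*I*sqrt(55)/3) = -62400654848 + 303190048*I*sqrt(55)/3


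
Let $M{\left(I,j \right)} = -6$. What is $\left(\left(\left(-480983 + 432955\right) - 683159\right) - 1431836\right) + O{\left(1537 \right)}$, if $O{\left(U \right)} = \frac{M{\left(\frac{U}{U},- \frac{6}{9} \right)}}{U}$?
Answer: $- \frac{3324566357}{1537} \approx -2.163 \cdot 10^{6}$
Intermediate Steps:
$O{\left(U \right)} = - \frac{6}{U}$
$\left(\left(\left(-480983 + 432955\right) - 683159\right) - 1431836\right) + O{\left(1537 \right)} = \left(\left(\left(-480983 + 432955\right) - 683159\right) - 1431836\right) - \frac{6}{1537} = \left(\left(-48028 - 683159\right) - 1431836\right) - \frac{6}{1537} = \left(-731187 - 1431836\right) - \frac{6}{1537} = -2163023 - \frac{6}{1537} = - \frac{3324566357}{1537}$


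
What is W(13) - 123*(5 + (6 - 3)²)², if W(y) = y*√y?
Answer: -24108 + 13*√13 ≈ -24061.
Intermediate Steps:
W(y) = y^(3/2)
W(13) - 123*(5 + (6 - 3)²)² = 13^(3/2) - 123*(5 + (6 - 3)²)² = 13*√13 - 123*(5 + 3²)² = 13*√13 - 123*(5 + 9)² = 13*√13 - 123*14² = 13*√13 - 123*196 = 13*√13 - 24108 = -24108 + 13*√13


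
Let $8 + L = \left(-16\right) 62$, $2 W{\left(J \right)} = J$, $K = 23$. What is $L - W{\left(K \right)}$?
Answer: $- \frac{2023}{2} \approx -1011.5$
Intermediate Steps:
$W{\left(J \right)} = \frac{J}{2}$
$L = -1000$ ($L = -8 - 992 = -1000$)
$L - W{\left(K \right)} = -1000 - \frac{1}{2} \cdot 23 = -1000 - \frac{23}{2} = - \frac{2023}{2}$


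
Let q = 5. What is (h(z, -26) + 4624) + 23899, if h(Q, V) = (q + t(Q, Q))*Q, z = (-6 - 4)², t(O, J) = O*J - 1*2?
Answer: 1028823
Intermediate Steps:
t(O, J) = -2 + J*O (t(O, J) = J*O - 2 = -2 + J*O)
z = 100 (z = (-10)² = 100)
h(Q, V) = Q*(3 + Q²) (h(Q, V) = (5 + (-2 + Q*Q))*Q = (5 + (-2 + Q²))*Q = (3 + Q²)*Q = Q*(3 + Q²))
(h(z, -26) + 4624) + 23899 = (100*(3 + 100²) + 4624) + 23899 = (100*(3 + 10000) + 4624) + 23899 = (100*10003 + 4624) + 23899 = (1000300 + 4624) + 23899 = 1004924 + 23899 = 1028823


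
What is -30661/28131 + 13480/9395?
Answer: 18229157/52858149 ≈ 0.34487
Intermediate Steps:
-30661/28131 + 13480/9395 = -30661*1/28131 + 13480*(1/9395) = -30661/28131 + 2696/1879 = 18229157/52858149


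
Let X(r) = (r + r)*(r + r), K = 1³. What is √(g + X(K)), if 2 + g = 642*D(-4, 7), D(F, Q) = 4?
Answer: √2570 ≈ 50.695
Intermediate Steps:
K = 1
X(r) = 4*r² (X(r) = (2*r)*(2*r) = 4*r²)
g = 2566 (g = -2 + 642*4 = -2 + 2568 = 2566)
√(g + X(K)) = √(2566 + 4*1²) = √(2566 + 4*1) = √(2566 + 4) = √2570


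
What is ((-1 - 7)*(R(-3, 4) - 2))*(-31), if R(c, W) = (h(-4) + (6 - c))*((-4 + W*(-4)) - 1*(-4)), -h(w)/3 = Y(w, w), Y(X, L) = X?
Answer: -83824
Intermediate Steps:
h(w) = -3*w
R(c, W) = -4*W*(18 - c) (R(c, W) = (-3*(-4) + (6 - c))*((-4 + W*(-4)) - 1*(-4)) = (12 + (6 - c))*((-4 - 4*W) + 4) = (18 - c)*(-4*W) = -4*W*(18 - c))
((-1 - 7)*(R(-3, 4) - 2))*(-31) = ((-1 - 7)*(4*4*(-18 - 3) - 2))*(-31) = -8*(4*4*(-21) - 2)*(-31) = -8*(-336 - 2)*(-31) = -8*(-338)*(-31) = 2704*(-31) = -83824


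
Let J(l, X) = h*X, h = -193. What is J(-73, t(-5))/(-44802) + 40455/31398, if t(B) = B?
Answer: 148513820/117224433 ≈ 1.2669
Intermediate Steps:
J(l, X) = -193*X
J(-73, t(-5))/(-44802) + 40455/31398 = -193*(-5)/(-44802) + 40455/31398 = 965*(-1/44802) + 40455*(1/31398) = -965/44802 + 13485/10466 = 148513820/117224433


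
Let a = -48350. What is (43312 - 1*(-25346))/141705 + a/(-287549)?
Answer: 8864658664/13582377015 ≈ 0.65266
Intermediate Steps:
(43312 - 1*(-25346))/141705 + a/(-287549) = (43312 - 1*(-25346))/141705 - 48350/(-287549) = (43312 + 25346)*(1/141705) - 48350*(-1/287549) = 68658*(1/141705) + 48350/287549 = 22886/47235 + 48350/287549 = 8864658664/13582377015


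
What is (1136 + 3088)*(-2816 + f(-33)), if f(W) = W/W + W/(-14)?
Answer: -83164224/7 ≈ -1.1881e+7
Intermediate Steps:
f(W) = 1 - W/14 (f(W) = 1 + W*(-1/14) = 1 - W/14)
(1136 + 3088)*(-2816 + f(-33)) = (1136 + 3088)*(-2816 + (1 - 1/14*(-33))) = 4224*(-2816 + (1 + 33/14)) = 4224*(-2816 + 47/14) = 4224*(-39377/14) = -83164224/7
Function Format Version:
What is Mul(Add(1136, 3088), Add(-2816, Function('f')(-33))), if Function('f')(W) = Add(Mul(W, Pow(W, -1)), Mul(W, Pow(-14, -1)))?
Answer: Rational(-83164224, 7) ≈ -1.1881e+7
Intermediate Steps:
Function('f')(W) = Add(1, Mul(Rational(-1, 14), W)) (Function('f')(W) = Add(1, Mul(W, Rational(-1, 14))) = Add(1, Mul(Rational(-1, 14), W)))
Mul(Add(1136, 3088), Add(-2816, Function('f')(-33))) = Mul(Add(1136, 3088), Add(-2816, Add(1, Mul(Rational(-1, 14), -33)))) = Mul(4224, Add(-2816, Add(1, Rational(33, 14)))) = Mul(4224, Add(-2816, Rational(47, 14))) = Mul(4224, Rational(-39377, 14)) = Rational(-83164224, 7)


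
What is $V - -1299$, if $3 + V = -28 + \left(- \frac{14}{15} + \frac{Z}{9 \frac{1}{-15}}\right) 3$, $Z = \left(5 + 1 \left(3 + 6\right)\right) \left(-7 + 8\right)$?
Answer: $\frac{5976}{5} \approx 1195.2$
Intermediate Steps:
$Z = 14$ ($Z = \left(5 + 1 \cdot 9\right) 1 = \left(5 + 9\right) 1 = 14 \cdot 1 = 14$)
$V = - \frac{519}{5}$ ($V = -3 + \left(-28 + \left(- \frac{14}{15} + \frac{14}{9 \frac{1}{-15}}\right) 3\right) = -3 + \left(-28 + \left(\left(-14\right) \frac{1}{15} + \frac{14}{9 \left(- \frac{1}{15}\right)}\right) 3\right) = -3 + \left(-28 + \left(- \frac{14}{15} + \frac{14}{- \frac{3}{5}}\right) 3\right) = -3 + \left(-28 + \left(- \frac{14}{15} + 14 \left(- \frac{5}{3}\right)\right) 3\right) = -3 + \left(-28 + \left(- \frac{14}{15} - \frac{70}{3}\right) 3\right) = -3 - \frac{504}{5} = - \frac{519}{5} \approx -103.8$)
$V - -1299 = - \frac{519}{5} - -1299 = - \frac{519}{5} + 1299 = \frac{5976}{5}$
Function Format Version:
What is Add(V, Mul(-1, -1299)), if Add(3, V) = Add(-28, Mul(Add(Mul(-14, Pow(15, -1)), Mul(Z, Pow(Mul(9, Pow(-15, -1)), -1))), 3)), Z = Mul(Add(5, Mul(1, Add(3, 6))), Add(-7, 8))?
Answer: Rational(5976, 5) ≈ 1195.2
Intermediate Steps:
Z = 14 (Z = Mul(Add(5, Mul(1, 9)), 1) = Mul(Add(5, 9), 1) = Mul(14, 1) = 14)
V = Rational(-519, 5) (V = Add(-3, Add(-28, Mul(Add(Mul(-14, Pow(15, -1)), Mul(14, Pow(Mul(9, Pow(-15, -1)), -1))), 3))) = Add(-3, Add(-28, Mul(Add(Mul(-14, Rational(1, 15)), Mul(14, Pow(Mul(9, Rational(-1, 15)), -1))), 3))) = Add(-3, Add(-28, Mul(Add(Rational(-14, 15), Mul(14, Pow(Rational(-3, 5), -1))), 3))) = Add(-3, Add(-28, Mul(Add(Rational(-14, 15), Mul(14, Rational(-5, 3))), 3))) = Add(-3, Add(-28, Mul(Add(Rational(-14, 15), Rational(-70, 3)), 3))) = Add(-3, Add(-28, Mul(Rational(-364, 15), 3))) = Add(-3, Add(-28, Rational(-364, 5))) = Add(-3, Rational(-504, 5)) = Rational(-519, 5) ≈ -103.80)
Add(V, Mul(-1, -1299)) = Add(Rational(-519, 5), Mul(-1, -1299)) = Add(Rational(-519, 5), 1299) = Rational(5976, 5)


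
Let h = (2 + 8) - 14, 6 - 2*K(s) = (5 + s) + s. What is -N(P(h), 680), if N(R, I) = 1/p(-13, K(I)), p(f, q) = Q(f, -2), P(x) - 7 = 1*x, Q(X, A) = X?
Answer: 1/13 ≈ 0.076923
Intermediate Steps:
K(s) = ½ - s (K(s) = 3 - ((5 + s) + s)/2 = 3 - (5 + 2*s)/2 = 3 + (-5/2 - s) = ½ - s)
h = -4 (h = 10 - 14 = -4)
P(x) = 7 + x (P(x) = 7 + 1*x = 7 + x)
p(f, q) = f
N(R, I) = -1/13 (N(R, I) = 1/(-13) = -1/13)
-N(P(h), 680) = -1*(-1/13) = 1/13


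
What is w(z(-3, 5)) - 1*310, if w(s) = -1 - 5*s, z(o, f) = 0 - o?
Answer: -326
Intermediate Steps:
z(o, f) = -o
w(z(-3, 5)) - 1*310 = (-1 - (-5)*(-3)) - 1*310 = (-1 - 5*3) - 310 = (-1 - 15) - 310 = -16 - 310 = -326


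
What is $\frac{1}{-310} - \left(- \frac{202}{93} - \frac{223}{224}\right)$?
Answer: $\frac{329599}{104160} \approx 3.1644$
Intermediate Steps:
$\frac{1}{-310} - \left(- \frac{202}{93} - \frac{223}{224}\right) = - \frac{1}{310} - \left(\left(-202\right) \frac{1}{93} - \frac{223}{224}\right) = - \frac{1}{310} - \left(- \frac{202}{93} - \frac{223}{224}\right) = - \frac{1}{310} - - \frac{65987}{20832} = - \frac{1}{310} + \frac{65987}{20832} = \frac{329599}{104160}$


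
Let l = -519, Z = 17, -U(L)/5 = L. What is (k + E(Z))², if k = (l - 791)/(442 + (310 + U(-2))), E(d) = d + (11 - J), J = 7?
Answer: 53963716/145161 ≈ 371.75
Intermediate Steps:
U(L) = -5*L
E(d) = 4 + d (E(d) = d + (11 - 1*7) = d + (11 - 7) = d + 4 = 4 + d)
k = -655/381 (k = (-519 - 791)/(442 + (310 - 5*(-2))) = -1310/(442 + (310 + 10)) = -1310/(442 + 320) = -1310/762 = -1310*1/762 = -655/381 ≈ -1.7192)
(k + E(Z))² = (-655/381 + (4 + 17))² = (-655/381 + 21)² = (7346/381)² = 53963716/145161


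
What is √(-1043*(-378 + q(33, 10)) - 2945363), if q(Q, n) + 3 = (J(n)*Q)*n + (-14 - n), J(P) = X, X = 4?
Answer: 2*I*√974927 ≈ 1974.8*I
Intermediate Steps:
J(P) = 4
q(Q, n) = -17 - n + 4*Q*n (q(Q, n) = -3 + ((4*Q)*n + (-14 - n)) = -3 + (4*Q*n + (-14 - n)) = -3 + (-14 - n + 4*Q*n) = -17 - n + 4*Q*n)
√(-1043*(-378 + q(33, 10)) - 2945363) = √(-1043*(-378 + (-17 - 1*10 + 4*33*10)) - 2945363) = √(-1043*(-378 + (-17 - 10 + 1320)) - 2945363) = √(-1043*(-378 + 1293) - 2945363) = √(-1043*915 - 2945363) = √(-954345 - 2945363) = √(-3899708) = 2*I*√974927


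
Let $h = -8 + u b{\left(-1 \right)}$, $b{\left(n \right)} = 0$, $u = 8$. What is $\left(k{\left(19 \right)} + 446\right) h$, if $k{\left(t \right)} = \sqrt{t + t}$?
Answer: $-3568 - 8 \sqrt{38} \approx -3617.3$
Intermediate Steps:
$h = -8$ ($h = -8 + 8 \cdot 0 = -8 + 0 = -8$)
$k{\left(t \right)} = \sqrt{2} \sqrt{t}$ ($k{\left(t \right)} = \sqrt{2 t} = \sqrt{2} \sqrt{t}$)
$\left(k{\left(19 \right)} + 446\right) h = \left(\sqrt{2} \sqrt{19} + 446\right) \left(-8\right) = \left(\sqrt{38} + 446\right) \left(-8\right) = \left(446 + \sqrt{38}\right) \left(-8\right) = -3568 - 8 \sqrt{38}$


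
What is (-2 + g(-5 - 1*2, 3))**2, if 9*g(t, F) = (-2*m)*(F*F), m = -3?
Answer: 16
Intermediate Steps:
g(t, F) = 2*F**2/3 (g(t, F) = ((-2*(-3))*(F*F))/9 = (6*F**2)/9 = 2*F**2/3)
(-2 + g(-5 - 1*2, 3))**2 = (-2 + (2/3)*3**2)**2 = (-2 + (2/3)*9)**2 = (-2 + 6)**2 = 4**2 = 16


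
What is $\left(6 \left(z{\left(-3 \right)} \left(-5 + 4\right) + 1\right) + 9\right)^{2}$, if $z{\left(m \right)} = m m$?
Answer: $1521$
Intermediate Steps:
$z{\left(m \right)} = m^{2}$
$\left(6 \left(z{\left(-3 \right)} \left(-5 + 4\right) + 1\right) + 9\right)^{2} = \left(6 \left(\left(-3\right)^{2} \left(-5 + 4\right) + 1\right) + 9\right)^{2} = \left(6 \left(9 \left(-1\right) + 1\right) + 9\right)^{2} = \left(6 \left(-9 + 1\right) + 9\right)^{2} = \left(6 \left(-8\right) + 9\right)^{2} = \left(-48 + 9\right)^{2} = \left(-39\right)^{2} = 1521$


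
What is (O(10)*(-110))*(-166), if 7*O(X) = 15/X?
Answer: 27390/7 ≈ 3912.9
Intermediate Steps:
O(X) = 15/(7*X) (O(X) = (15/X)/7 = 15/(7*X))
(O(10)*(-110))*(-166) = (((15/7)/10)*(-110))*(-166) = (((15/7)*(⅒))*(-110))*(-166) = ((3/14)*(-110))*(-166) = -165/7*(-166) = 27390/7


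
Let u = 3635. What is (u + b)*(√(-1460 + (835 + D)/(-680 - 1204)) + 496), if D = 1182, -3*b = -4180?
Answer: 7482160/3 + 15085*I*√1296501447/2826 ≈ 2.4941e+6 + 1.922e+5*I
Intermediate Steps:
b = 4180/3 (b = -⅓*(-4180) = 4180/3 ≈ 1393.3)
(u + b)*(√(-1460 + (835 + D)/(-680 - 1204)) + 496) = (3635 + 4180/3)*(√(-1460 + (835 + 1182)/(-680 - 1204)) + 496) = 15085*(√(-1460 + 2017/(-1884)) + 496)/3 = 15085*(√(-1460 + 2017*(-1/1884)) + 496)/3 = 15085*(√(-1460 - 2017/1884) + 496)/3 = 15085*(√(-2752657/1884) + 496)/3 = 15085*(I*√1296501447/942 + 496)/3 = 15085*(496 + I*√1296501447/942)/3 = 7482160/3 + 15085*I*√1296501447/2826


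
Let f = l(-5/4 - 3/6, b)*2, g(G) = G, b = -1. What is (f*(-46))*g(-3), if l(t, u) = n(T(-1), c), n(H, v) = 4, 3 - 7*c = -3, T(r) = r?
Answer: 1104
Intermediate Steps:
c = 6/7 (c = 3/7 - 1/7*(-3) = 3/7 + 3/7 = 6/7 ≈ 0.85714)
l(t, u) = 4
f = 8 (f = 4*2 = 8)
(f*(-46))*g(-3) = (8*(-46))*(-3) = -368*(-3) = 1104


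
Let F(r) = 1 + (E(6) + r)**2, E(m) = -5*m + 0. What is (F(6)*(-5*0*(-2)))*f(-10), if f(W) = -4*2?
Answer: 0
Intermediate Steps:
E(m) = -5*m
f(W) = -8
F(r) = 1 + (-30 + r)**2 (F(r) = 1 + (-5*6 + r)**2 = 1 + (-30 + r)**2)
(F(6)*(-5*0*(-2)))*f(-10) = ((1 + (-30 + 6)**2)*(-5*0*(-2)))*(-8) = ((1 + (-24)**2)*(0*(-2)))*(-8) = ((1 + 576)*0)*(-8) = (577*0)*(-8) = 0*(-8) = 0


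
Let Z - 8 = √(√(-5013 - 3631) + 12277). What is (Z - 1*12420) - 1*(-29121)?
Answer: 16709 + √(12277 + 2*I*√2161) ≈ 16820.0 + 0.41954*I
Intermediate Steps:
Z = 8 + √(12277 + 2*I*√2161) (Z = 8 + √(√(-5013 - 3631) + 12277) = 8 + √(√(-8644) + 12277) = 8 + √(2*I*√2161 + 12277) = 8 + √(12277 + 2*I*√2161) ≈ 118.8 + 0.41954*I)
(Z - 1*12420) - 1*(-29121) = ((8 + √(12277 + 2*I*√2161)) - 1*12420) - 1*(-29121) = ((8 + √(12277 + 2*I*√2161)) - 12420) + 29121 = (-12412 + √(12277 + 2*I*√2161)) + 29121 = 16709 + √(12277 + 2*I*√2161)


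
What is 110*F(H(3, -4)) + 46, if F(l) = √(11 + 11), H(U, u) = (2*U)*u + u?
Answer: 46 + 110*√22 ≈ 561.95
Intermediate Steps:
H(U, u) = u + 2*U*u (H(U, u) = 2*U*u + u = u + 2*U*u)
F(l) = √22
110*F(H(3, -4)) + 46 = 110*√22 + 46 = 46 + 110*√22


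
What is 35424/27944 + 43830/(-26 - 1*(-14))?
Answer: -25507509/6986 ≈ -3651.2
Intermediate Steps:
35424/27944 + 43830/(-26 - 1*(-14)) = 35424*(1/27944) + 43830/(-26 + 14) = 4428/3493 + 43830/(-12) = 4428/3493 + 43830*(-1/12) = 4428/3493 - 7305/2 = -25507509/6986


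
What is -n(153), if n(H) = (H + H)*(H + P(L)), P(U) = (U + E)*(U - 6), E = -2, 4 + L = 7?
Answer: -45900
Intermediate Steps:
L = 3 (L = -4 + 7 = 3)
P(U) = (-6 + U)*(-2 + U) (P(U) = (U - 2)*(U - 6) = (-2 + U)*(-6 + U) = (-6 + U)*(-2 + U))
n(H) = 2*H*(-3 + H) (n(H) = (H + H)*(H + (12 + 3² - 8*3)) = (2*H)*(H + (12 + 9 - 24)) = (2*H)*(H - 3) = (2*H)*(-3 + H) = 2*H*(-3 + H))
-n(153) = -2*153*(-3 + 153) = -2*153*150 = -1*45900 = -45900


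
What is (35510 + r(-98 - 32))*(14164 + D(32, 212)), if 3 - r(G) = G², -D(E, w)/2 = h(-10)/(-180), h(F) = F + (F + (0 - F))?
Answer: 2372692175/9 ≈ 2.6363e+8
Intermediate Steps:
h(F) = F (h(F) = F + (F - F) = F + 0 = F)
D(E, w) = -⅑ (D(E, w) = -(-20)/(-180) = -(-20)*(-1)/180 = -2*1/18 = -⅑)
r(G) = 3 - G²
(35510 + r(-98 - 32))*(14164 + D(32, 212)) = (35510 + (3 - (-98 - 32)²))*(14164 - ⅑) = (35510 + (3 - 1*(-130)²))*(127475/9) = (35510 + (3 - 1*16900))*(127475/9) = (35510 + (3 - 16900))*(127475/9) = (35510 - 16897)*(127475/9) = 18613*(127475/9) = 2372692175/9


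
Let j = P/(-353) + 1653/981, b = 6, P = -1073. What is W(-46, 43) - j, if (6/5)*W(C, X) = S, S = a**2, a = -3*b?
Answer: 30620996/115431 ≈ 265.28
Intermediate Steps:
j = 545374/115431 (j = -1073/(-353) + 1653/981 = -1073*(-1/353) + 1653*(1/981) = 1073/353 + 551/327 = 545374/115431 ≈ 4.7247)
a = -18 (a = -3*6 = -18)
S = 324 (S = (-18)**2 = 324)
W(C, X) = 270 (W(C, X) = (5/6)*324 = 270)
W(-46, 43) - j = 270 - 1*545374/115431 = 270 - 545374/115431 = 30620996/115431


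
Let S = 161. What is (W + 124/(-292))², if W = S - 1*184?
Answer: 2924100/5329 ≈ 548.71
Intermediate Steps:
W = -23 (W = 161 - 1*184 = 161 - 184 = -23)
(W + 124/(-292))² = (-23 + 124/(-292))² = (-23 + 124*(-1/292))² = (-23 - 31/73)² = (-1710/73)² = 2924100/5329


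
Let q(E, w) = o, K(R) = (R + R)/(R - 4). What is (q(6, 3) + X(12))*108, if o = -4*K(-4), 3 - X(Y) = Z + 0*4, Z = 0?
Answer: -108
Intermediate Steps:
K(R) = 2*R/(-4 + R) (K(R) = (2*R)/(-4 + R) = 2*R/(-4 + R))
X(Y) = 3 (X(Y) = 3 - (0 + 0*4) = 3 - (0 + 0) = 3 - 1*0 = 3 + 0 = 3)
o = -4 (o = -8*(-4)/(-4 - 4) = -8*(-4)/(-8) = -8*(-4)*(-1)/8 = -4*1 = -4)
q(E, w) = -4
(q(6, 3) + X(12))*108 = (-4 + 3)*108 = -1*108 = -108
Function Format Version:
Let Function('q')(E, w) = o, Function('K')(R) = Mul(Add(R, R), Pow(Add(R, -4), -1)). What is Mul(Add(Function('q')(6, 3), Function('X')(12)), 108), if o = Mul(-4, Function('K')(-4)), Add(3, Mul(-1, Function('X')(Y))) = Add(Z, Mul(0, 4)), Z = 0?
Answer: -108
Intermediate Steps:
Function('K')(R) = Mul(2, R, Pow(Add(-4, R), -1)) (Function('K')(R) = Mul(Mul(2, R), Pow(Add(-4, R), -1)) = Mul(2, R, Pow(Add(-4, R), -1)))
Function('X')(Y) = 3 (Function('X')(Y) = Add(3, Mul(-1, Add(0, Mul(0, 4)))) = Add(3, Mul(-1, Add(0, 0))) = Add(3, Mul(-1, 0)) = Add(3, 0) = 3)
o = -4 (o = Mul(-4, Mul(2, -4, Pow(Add(-4, -4), -1))) = Mul(-4, Mul(2, -4, Pow(-8, -1))) = Mul(-4, Mul(2, -4, Rational(-1, 8))) = Mul(-4, 1) = -4)
Function('q')(E, w) = -4
Mul(Add(Function('q')(6, 3), Function('X')(12)), 108) = Mul(Add(-4, 3), 108) = Mul(-1, 108) = -108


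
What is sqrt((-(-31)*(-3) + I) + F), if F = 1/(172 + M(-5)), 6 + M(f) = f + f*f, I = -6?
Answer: I*sqrt(3424818)/186 ≈ 9.9496*I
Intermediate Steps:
M(f) = -6 + f + f**2 (M(f) = -6 + (f + f*f) = -6 + (f + f**2) = -6 + f + f**2)
F = 1/186 (F = 1/(172 + (-6 - 5 + (-5)**2)) = 1/(172 + (-6 - 5 + 25)) = 1/(172 + 14) = 1/186 ≈ 0.0053763)
sqrt((-(-31)*(-3) + I) + F) = sqrt((-(-31)*(-3) - 6) + 1/186) = sqrt((-31*3 - 6) + 1/186) = sqrt((-93 - 6) + 1/186) = sqrt(-99 + 1/186) = sqrt(-18413/186) = I*sqrt(3424818)/186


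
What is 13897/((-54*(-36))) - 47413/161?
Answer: -89933455/312984 ≈ -287.34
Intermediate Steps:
13897/((-54*(-36))) - 47413/161 = 13897/1944 - 47413*1/161 = 13897*(1/1944) - 47413/161 = 13897/1944 - 47413/161 = -89933455/312984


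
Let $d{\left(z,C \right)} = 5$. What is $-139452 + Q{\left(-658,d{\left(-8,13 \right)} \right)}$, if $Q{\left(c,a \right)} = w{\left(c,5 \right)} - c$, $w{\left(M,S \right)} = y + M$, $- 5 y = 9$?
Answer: $- \frac{697269}{5} \approx -1.3945 \cdot 10^{5}$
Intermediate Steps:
$y = - \frac{9}{5}$ ($y = \left(- \frac{1}{5}\right) 9 = - \frac{9}{5} \approx -1.8$)
$w{\left(M,S \right)} = - \frac{9}{5} + M$
$Q{\left(c,a \right)} = - \frac{9}{5}$ ($Q{\left(c,a \right)} = \left(- \frac{9}{5} + c\right) - c = - \frac{9}{5}$)
$-139452 + Q{\left(-658,d{\left(-8,13 \right)} \right)} = -139452 - \frac{9}{5} = - \frac{697269}{5}$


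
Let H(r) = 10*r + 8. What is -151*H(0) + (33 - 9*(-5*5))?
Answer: -950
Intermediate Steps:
H(r) = 8 + 10*r
-151*H(0) + (33 - 9*(-5*5)) = -151*(8 + 10*0) + (33 - 9*(-5*5)) = -151*(8 + 0) + (33 - 9*(-25)) = -151*8 + (33 - 1*(-225)) = -1208 + (33 + 225) = -1208 + 258 = -950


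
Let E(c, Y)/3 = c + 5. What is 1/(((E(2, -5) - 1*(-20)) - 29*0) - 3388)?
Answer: -1/3347 ≈ -0.00029877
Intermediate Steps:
E(c, Y) = 15 + 3*c (E(c, Y) = 3*(c + 5) = 3*(5 + c) = 15 + 3*c)
1/(((E(2, -5) - 1*(-20)) - 29*0) - 3388) = 1/((((15 + 3*2) - 1*(-20)) - 29*0) - 3388) = 1/((((15 + 6) + 20) + 0) - 3388) = 1/(((21 + 20) + 0) - 3388) = 1/((41 + 0) - 3388) = 1/(41 - 3388) = 1/(-3347) = -1/3347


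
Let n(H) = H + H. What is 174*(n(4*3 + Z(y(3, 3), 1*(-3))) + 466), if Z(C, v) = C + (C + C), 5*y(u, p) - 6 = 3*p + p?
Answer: 445092/5 ≈ 89018.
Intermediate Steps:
y(u, p) = 6/5 + 4*p/5 (y(u, p) = 6/5 + (3*p + p)/5 = 6/5 + (4*p)/5 = 6/5 + 4*p/5)
Z(C, v) = 3*C (Z(C, v) = C + 2*C = 3*C)
n(H) = 2*H
174*(n(4*3 + Z(y(3, 3), 1*(-3))) + 466) = 174*(2*(4*3 + 3*(6/5 + (⅘)*3)) + 466) = 174*(2*(12 + 3*(6/5 + 12/5)) + 466) = 174*(2*(12 + 3*(18/5)) + 466) = 174*(2*(12 + 54/5) + 466) = 174*(2*(114/5) + 466) = 174*(228/5 + 466) = 174*(2558/5) = 445092/5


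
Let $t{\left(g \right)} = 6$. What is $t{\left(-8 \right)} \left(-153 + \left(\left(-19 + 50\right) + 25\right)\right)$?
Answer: $-582$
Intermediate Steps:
$t{\left(-8 \right)} \left(-153 + \left(\left(-19 + 50\right) + 25\right)\right) = 6 \left(-153 + \left(\left(-19 + 50\right) + 25\right)\right) = 6 \left(-153 + \left(31 + 25\right)\right) = 6 \left(-153 + 56\right) = 6 \left(-97\right) = -582$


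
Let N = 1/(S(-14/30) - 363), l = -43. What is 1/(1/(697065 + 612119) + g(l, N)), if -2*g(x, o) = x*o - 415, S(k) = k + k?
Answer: 7146835456/1482546150739 ≈ 0.0048207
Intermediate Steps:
S(k) = 2*k
N = -15/5459 (N = 1/(2*(-14/30) - 363) = 1/(2*(-14*1/30) - 363) = 1/(2*(-7/15) - 363) = 1/(-14/15 - 363) = 1/(-5459/15) = -15/5459 ≈ -0.0027478)
g(x, o) = 415/2 - o*x/2 (g(x, o) = -(x*o - 415)/2 = -(o*x - 415)/2 = -(-415 + o*x)/2 = 415/2 - o*x/2)
1/(1/(697065 + 612119) + g(l, N)) = 1/(1/(697065 + 612119) + (415/2 - 1/2*(-15/5459)*(-43))) = 1/(1/1309184 + (415/2 - 645/10918)) = 1/(1/1309184 + 1132420/5459) = 1/(1482546150739/7146835456) = 7146835456/1482546150739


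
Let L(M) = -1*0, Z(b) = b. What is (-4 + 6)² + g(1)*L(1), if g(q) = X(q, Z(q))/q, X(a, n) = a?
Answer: 4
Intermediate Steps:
L(M) = 0
g(q) = 1 (g(q) = q/q = 1)
(-4 + 6)² + g(1)*L(1) = (-4 + 6)² + 1*0 = 2² + 0 = 4 + 0 = 4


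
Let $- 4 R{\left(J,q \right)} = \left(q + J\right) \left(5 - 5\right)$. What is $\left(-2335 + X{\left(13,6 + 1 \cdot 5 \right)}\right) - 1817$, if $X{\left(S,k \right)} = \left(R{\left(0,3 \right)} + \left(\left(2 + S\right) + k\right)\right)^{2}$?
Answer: $-3476$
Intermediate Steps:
$R{\left(J,q \right)} = 0$ ($R{\left(J,q \right)} = - \frac{\left(q + J\right) \left(5 - 5\right)}{4} = - \frac{\left(J + q\right) 0}{4} = \left(- \frac{1}{4}\right) 0 = 0$)
$X{\left(S,k \right)} = \left(2 + S + k\right)^{2}$ ($X{\left(S,k \right)} = \left(0 + \left(\left(2 + S\right) + k\right)\right)^{2} = \left(0 + \left(2 + S + k\right)\right)^{2} = \left(2 + S + k\right)^{2}$)
$\left(-2335 + X{\left(13,6 + 1 \cdot 5 \right)}\right) - 1817 = \left(-2335 + \left(2 + 13 + \left(6 + 1 \cdot 5\right)\right)^{2}\right) - 1817 = \left(-2335 + \left(2 + 13 + \left(6 + 5\right)\right)^{2}\right) - 1817 = \left(-2335 + \left(2 + 13 + 11\right)^{2}\right) - 1817 = \left(-2335 + 26^{2}\right) - 1817 = \left(-2335 + 676\right) - 1817 = -1659 - 1817 = -3476$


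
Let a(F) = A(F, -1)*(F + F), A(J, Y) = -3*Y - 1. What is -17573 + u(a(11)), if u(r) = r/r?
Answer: -17572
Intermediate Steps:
A(J, Y) = -1 - 3*Y
a(F) = 4*F (a(F) = (-1 - 3*(-1))*(F + F) = (-1 + 3)*(2*F) = 2*(2*F) = 4*F)
u(r) = 1
-17573 + u(a(11)) = -17573 + 1 = -17572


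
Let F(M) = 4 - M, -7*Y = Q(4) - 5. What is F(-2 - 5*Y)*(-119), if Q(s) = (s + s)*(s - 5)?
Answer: -1819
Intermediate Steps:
Q(s) = 2*s*(-5 + s) (Q(s) = (2*s)*(-5 + s) = 2*s*(-5 + s))
Y = 13/7 (Y = -(2*4*(-5 + 4) - 5)/7 = -(2*4*(-1) - 5)/7 = -(-8 - 5)/7 = -⅐*(-13) = 13/7 ≈ 1.8571)
F(-2 - 5*Y)*(-119) = (4 - (-2 - 5*13/7))*(-119) = (4 - (-2 - 65/7))*(-119) = (4 - 1*(-79/7))*(-119) = (4 + 79/7)*(-119) = (107/7)*(-119) = -1819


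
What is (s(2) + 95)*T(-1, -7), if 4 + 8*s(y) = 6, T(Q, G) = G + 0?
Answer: -2667/4 ≈ -666.75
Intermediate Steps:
T(Q, G) = G
s(y) = 1/4 (s(y) = -1/2 + (1/8)*6 = -1/2 + 3/4 = 1/4)
(s(2) + 95)*T(-1, -7) = (1/4 + 95)*(-7) = (381/4)*(-7) = -2667/4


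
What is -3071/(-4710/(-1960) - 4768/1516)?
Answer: 228126164/55123 ≈ 4138.5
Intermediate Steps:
-3071/(-4710/(-1960) - 4768/1516) = -3071/(-4710*(-1/1960) - 4768*1/1516) = -3071/(471/196 - 1192/379) = -3071/(-55123/74284) = -3071*(-74284/55123) = 228126164/55123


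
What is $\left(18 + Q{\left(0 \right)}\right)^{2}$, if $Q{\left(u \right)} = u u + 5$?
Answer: $529$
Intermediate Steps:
$Q{\left(u \right)} = 5 + u^{2}$ ($Q{\left(u \right)} = u^{2} + 5 = 5 + u^{2}$)
$\left(18 + Q{\left(0 \right)}\right)^{2} = \left(18 + \left(5 + 0^{2}\right)\right)^{2} = \left(18 + \left(5 + 0\right)\right)^{2} = \left(18 + 5\right)^{2} = 23^{2} = 529$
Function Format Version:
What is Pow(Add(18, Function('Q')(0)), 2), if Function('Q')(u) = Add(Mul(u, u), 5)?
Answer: 529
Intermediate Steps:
Function('Q')(u) = Add(5, Pow(u, 2)) (Function('Q')(u) = Add(Pow(u, 2), 5) = Add(5, Pow(u, 2)))
Pow(Add(18, Function('Q')(0)), 2) = Pow(Add(18, Add(5, Pow(0, 2))), 2) = Pow(Add(18, Add(5, 0)), 2) = Pow(Add(18, 5), 2) = Pow(23, 2) = 529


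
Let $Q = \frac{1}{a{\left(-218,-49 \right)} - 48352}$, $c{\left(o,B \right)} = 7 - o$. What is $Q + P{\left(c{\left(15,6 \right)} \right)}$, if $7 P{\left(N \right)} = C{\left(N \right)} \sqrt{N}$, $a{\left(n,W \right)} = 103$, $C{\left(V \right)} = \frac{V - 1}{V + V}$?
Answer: $- \frac{1}{48249} + \frac{9 i \sqrt{2}}{56} \approx -2.0726 \cdot 10^{-5} + 0.22728 i$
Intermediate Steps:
$C{\left(V \right)} = \frac{-1 + V}{2 V}$
$P{\left(N \right)} = \frac{-1 + N}{14 \sqrt{N}}$ ($P{\left(N \right)} = \frac{\frac{-1 + N}{2 N} \sqrt{N}}{7} = \frac{\frac{1}{2} \frac{1}{\sqrt{N}} \left(-1 + N\right)}{7} = \frac{-1 + N}{14 \sqrt{N}}$)
$Q = - \frac{1}{48249}$ ($Q = \frac{1}{103 - 48352} = \frac{1}{-48249} = - \frac{1}{48249} \approx -2.0726 \cdot 10^{-5}$)
$Q + P{\left(c{\left(15,6 \right)} \right)} = - \frac{1}{48249} + \frac{-1 + \left(7 - 15\right)}{14 \sqrt{7 - 15}} = - \frac{1}{48249} + \frac{-1 - 8}{14 \cdot 2 i \sqrt{2}} = - \frac{1}{48249} + \frac{1}{14} \left(- \frac{i \sqrt{2}}{4}\right) \left(-9\right) = - \frac{1}{48249} + \frac{9 i \sqrt{2}}{56}$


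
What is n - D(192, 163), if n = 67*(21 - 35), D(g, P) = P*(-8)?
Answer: 366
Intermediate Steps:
D(g, P) = -8*P
n = -938 (n = 67*(-14) = -938)
n - D(192, 163) = -938 - (-8)*163 = -938 - 1*(-1304) = -938 + 1304 = 366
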